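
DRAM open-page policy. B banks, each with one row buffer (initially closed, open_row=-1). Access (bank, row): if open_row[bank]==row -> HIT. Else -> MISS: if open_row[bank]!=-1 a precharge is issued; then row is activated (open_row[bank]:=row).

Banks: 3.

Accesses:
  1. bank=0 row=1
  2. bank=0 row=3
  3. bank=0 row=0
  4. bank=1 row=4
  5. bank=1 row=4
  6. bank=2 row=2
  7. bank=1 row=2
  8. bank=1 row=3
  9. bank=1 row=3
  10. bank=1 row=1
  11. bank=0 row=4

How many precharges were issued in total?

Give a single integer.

Acc 1: bank0 row1 -> MISS (open row1); precharges=0
Acc 2: bank0 row3 -> MISS (open row3); precharges=1
Acc 3: bank0 row0 -> MISS (open row0); precharges=2
Acc 4: bank1 row4 -> MISS (open row4); precharges=2
Acc 5: bank1 row4 -> HIT
Acc 6: bank2 row2 -> MISS (open row2); precharges=2
Acc 7: bank1 row2 -> MISS (open row2); precharges=3
Acc 8: bank1 row3 -> MISS (open row3); precharges=4
Acc 9: bank1 row3 -> HIT
Acc 10: bank1 row1 -> MISS (open row1); precharges=5
Acc 11: bank0 row4 -> MISS (open row4); precharges=6

Answer: 6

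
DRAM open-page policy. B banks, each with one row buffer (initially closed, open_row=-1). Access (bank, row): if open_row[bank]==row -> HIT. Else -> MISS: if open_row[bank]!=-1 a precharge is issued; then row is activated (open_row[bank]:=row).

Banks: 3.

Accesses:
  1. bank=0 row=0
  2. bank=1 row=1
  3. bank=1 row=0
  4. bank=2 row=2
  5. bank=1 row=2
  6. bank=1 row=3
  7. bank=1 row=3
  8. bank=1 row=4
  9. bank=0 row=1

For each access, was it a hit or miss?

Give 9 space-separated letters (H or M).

Acc 1: bank0 row0 -> MISS (open row0); precharges=0
Acc 2: bank1 row1 -> MISS (open row1); precharges=0
Acc 3: bank1 row0 -> MISS (open row0); precharges=1
Acc 4: bank2 row2 -> MISS (open row2); precharges=1
Acc 5: bank1 row2 -> MISS (open row2); precharges=2
Acc 6: bank1 row3 -> MISS (open row3); precharges=3
Acc 7: bank1 row3 -> HIT
Acc 8: bank1 row4 -> MISS (open row4); precharges=4
Acc 9: bank0 row1 -> MISS (open row1); precharges=5

Answer: M M M M M M H M M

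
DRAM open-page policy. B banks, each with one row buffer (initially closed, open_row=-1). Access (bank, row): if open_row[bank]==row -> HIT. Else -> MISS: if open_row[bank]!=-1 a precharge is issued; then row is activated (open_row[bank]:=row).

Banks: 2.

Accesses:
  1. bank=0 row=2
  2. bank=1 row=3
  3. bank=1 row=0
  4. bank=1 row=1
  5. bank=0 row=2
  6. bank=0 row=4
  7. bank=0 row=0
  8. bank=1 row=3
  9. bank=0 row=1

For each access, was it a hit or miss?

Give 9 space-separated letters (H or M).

Answer: M M M M H M M M M

Derivation:
Acc 1: bank0 row2 -> MISS (open row2); precharges=0
Acc 2: bank1 row3 -> MISS (open row3); precharges=0
Acc 3: bank1 row0 -> MISS (open row0); precharges=1
Acc 4: bank1 row1 -> MISS (open row1); precharges=2
Acc 5: bank0 row2 -> HIT
Acc 6: bank0 row4 -> MISS (open row4); precharges=3
Acc 7: bank0 row0 -> MISS (open row0); precharges=4
Acc 8: bank1 row3 -> MISS (open row3); precharges=5
Acc 9: bank0 row1 -> MISS (open row1); precharges=6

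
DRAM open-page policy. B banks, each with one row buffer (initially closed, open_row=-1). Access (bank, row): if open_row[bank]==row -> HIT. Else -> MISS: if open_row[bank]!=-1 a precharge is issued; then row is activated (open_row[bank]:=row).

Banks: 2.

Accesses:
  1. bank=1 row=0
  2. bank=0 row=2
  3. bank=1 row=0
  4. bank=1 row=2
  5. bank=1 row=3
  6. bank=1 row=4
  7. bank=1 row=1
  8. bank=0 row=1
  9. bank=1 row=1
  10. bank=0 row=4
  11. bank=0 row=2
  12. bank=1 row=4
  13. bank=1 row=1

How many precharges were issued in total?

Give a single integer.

Acc 1: bank1 row0 -> MISS (open row0); precharges=0
Acc 2: bank0 row2 -> MISS (open row2); precharges=0
Acc 3: bank1 row0 -> HIT
Acc 4: bank1 row2 -> MISS (open row2); precharges=1
Acc 5: bank1 row3 -> MISS (open row3); precharges=2
Acc 6: bank1 row4 -> MISS (open row4); precharges=3
Acc 7: bank1 row1 -> MISS (open row1); precharges=4
Acc 8: bank0 row1 -> MISS (open row1); precharges=5
Acc 9: bank1 row1 -> HIT
Acc 10: bank0 row4 -> MISS (open row4); precharges=6
Acc 11: bank0 row2 -> MISS (open row2); precharges=7
Acc 12: bank1 row4 -> MISS (open row4); precharges=8
Acc 13: bank1 row1 -> MISS (open row1); precharges=9

Answer: 9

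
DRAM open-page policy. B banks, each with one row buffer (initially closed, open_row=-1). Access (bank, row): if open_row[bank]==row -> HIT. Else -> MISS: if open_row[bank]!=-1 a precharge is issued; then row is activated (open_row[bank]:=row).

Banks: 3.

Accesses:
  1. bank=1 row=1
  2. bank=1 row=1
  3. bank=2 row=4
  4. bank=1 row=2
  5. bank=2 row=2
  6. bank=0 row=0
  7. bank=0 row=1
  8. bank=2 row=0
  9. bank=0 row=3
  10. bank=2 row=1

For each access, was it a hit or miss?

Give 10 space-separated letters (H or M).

Acc 1: bank1 row1 -> MISS (open row1); precharges=0
Acc 2: bank1 row1 -> HIT
Acc 3: bank2 row4 -> MISS (open row4); precharges=0
Acc 4: bank1 row2 -> MISS (open row2); precharges=1
Acc 5: bank2 row2 -> MISS (open row2); precharges=2
Acc 6: bank0 row0 -> MISS (open row0); precharges=2
Acc 7: bank0 row1 -> MISS (open row1); precharges=3
Acc 8: bank2 row0 -> MISS (open row0); precharges=4
Acc 9: bank0 row3 -> MISS (open row3); precharges=5
Acc 10: bank2 row1 -> MISS (open row1); precharges=6

Answer: M H M M M M M M M M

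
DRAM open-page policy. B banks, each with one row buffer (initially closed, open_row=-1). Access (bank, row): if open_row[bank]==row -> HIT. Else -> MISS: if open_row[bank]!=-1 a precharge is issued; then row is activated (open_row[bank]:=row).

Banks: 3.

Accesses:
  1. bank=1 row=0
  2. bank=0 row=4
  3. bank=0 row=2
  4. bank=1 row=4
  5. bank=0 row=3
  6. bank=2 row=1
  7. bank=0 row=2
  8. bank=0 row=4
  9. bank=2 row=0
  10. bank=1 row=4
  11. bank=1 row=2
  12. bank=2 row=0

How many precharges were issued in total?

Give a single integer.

Acc 1: bank1 row0 -> MISS (open row0); precharges=0
Acc 2: bank0 row4 -> MISS (open row4); precharges=0
Acc 3: bank0 row2 -> MISS (open row2); precharges=1
Acc 4: bank1 row4 -> MISS (open row4); precharges=2
Acc 5: bank0 row3 -> MISS (open row3); precharges=3
Acc 6: bank2 row1 -> MISS (open row1); precharges=3
Acc 7: bank0 row2 -> MISS (open row2); precharges=4
Acc 8: bank0 row4 -> MISS (open row4); precharges=5
Acc 9: bank2 row0 -> MISS (open row0); precharges=6
Acc 10: bank1 row4 -> HIT
Acc 11: bank1 row2 -> MISS (open row2); precharges=7
Acc 12: bank2 row0 -> HIT

Answer: 7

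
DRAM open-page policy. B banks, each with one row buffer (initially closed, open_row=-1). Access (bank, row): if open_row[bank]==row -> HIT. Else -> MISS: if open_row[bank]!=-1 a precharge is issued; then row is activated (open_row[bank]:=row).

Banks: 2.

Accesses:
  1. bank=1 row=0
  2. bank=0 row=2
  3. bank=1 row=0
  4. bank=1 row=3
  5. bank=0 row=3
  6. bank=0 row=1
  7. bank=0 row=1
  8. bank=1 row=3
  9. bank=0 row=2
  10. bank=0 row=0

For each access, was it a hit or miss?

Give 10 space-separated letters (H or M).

Answer: M M H M M M H H M M

Derivation:
Acc 1: bank1 row0 -> MISS (open row0); precharges=0
Acc 2: bank0 row2 -> MISS (open row2); precharges=0
Acc 3: bank1 row0 -> HIT
Acc 4: bank1 row3 -> MISS (open row3); precharges=1
Acc 5: bank0 row3 -> MISS (open row3); precharges=2
Acc 6: bank0 row1 -> MISS (open row1); precharges=3
Acc 7: bank0 row1 -> HIT
Acc 8: bank1 row3 -> HIT
Acc 9: bank0 row2 -> MISS (open row2); precharges=4
Acc 10: bank0 row0 -> MISS (open row0); precharges=5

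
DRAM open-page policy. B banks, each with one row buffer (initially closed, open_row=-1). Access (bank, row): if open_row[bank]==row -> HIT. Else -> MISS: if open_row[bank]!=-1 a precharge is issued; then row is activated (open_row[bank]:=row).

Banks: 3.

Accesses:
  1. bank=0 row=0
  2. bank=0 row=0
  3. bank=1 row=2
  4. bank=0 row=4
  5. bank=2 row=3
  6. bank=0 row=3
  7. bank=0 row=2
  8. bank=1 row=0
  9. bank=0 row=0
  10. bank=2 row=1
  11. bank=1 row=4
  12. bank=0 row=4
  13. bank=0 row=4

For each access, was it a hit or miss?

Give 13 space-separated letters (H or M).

Acc 1: bank0 row0 -> MISS (open row0); precharges=0
Acc 2: bank0 row0 -> HIT
Acc 3: bank1 row2 -> MISS (open row2); precharges=0
Acc 4: bank0 row4 -> MISS (open row4); precharges=1
Acc 5: bank2 row3 -> MISS (open row3); precharges=1
Acc 6: bank0 row3 -> MISS (open row3); precharges=2
Acc 7: bank0 row2 -> MISS (open row2); precharges=3
Acc 8: bank1 row0 -> MISS (open row0); precharges=4
Acc 9: bank0 row0 -> MISS (open row0); precharges=5
Acc 10: bank2 row1 -> MISS (open row1); precharges=6
Acc 11: bank1 row4 -> MISS (open row4); precharges=7
Acc 12: bank0 row4 -> MISS (open row4); precharges=8
Acc 13: bank0 row4 -> HIT

Answer: M H M M M M M M M M M M H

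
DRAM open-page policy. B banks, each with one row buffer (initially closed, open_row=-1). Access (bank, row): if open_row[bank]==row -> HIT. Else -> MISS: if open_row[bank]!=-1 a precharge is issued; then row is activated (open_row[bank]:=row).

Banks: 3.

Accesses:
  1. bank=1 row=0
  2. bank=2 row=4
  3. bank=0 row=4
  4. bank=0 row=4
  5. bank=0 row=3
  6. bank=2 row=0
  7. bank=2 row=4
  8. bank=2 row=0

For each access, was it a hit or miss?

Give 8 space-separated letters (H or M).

Answer: M M M H M M M M

Derivation:
Acc 1: bank1 row0 -> MISS (open row0); precharges=0
Acc 2: bank2 row4 -> MISS (open row4); precharges=0
Acc 3: bank0 row4 -> MISS (open row4); precharges=0
Acc 4: bank0 row4 -> HIT
Acc 5: bank0 row3 -> MISS (open row3); precharges=1
Acc 6: bank2 row0 -> MISS (open row0); precharges=2
Acc 7: bank2 row4 -> MISS (open row4); precharges=3
Acc 8: bank2 row0 -> MISS (open row0); precharges=4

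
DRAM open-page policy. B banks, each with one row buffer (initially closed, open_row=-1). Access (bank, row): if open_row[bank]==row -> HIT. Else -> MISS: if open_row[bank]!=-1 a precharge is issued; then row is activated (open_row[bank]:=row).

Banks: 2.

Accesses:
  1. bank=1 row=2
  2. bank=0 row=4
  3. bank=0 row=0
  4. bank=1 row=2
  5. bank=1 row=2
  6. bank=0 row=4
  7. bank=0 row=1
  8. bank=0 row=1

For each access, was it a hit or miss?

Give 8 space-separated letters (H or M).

Acc 1: bank1 row2 -> MISS (open row2); precharges=0
Acc 2: bank0 row4 -> MISS (open row4); precharges=0
Acc 3: bank0 row0 -> MISS (open row0); precharges=1
Acc 4: bank1 row2 -> HIT
Acc 5: bank1 row2 -> HIT
Acc 6: bank0 row4 -> MISS (open row4); precharges=2
Acc 7: bank0 row1 -> MISS (open row1); precharges=3
Acc 8: bank0 row1 -> HIT

Answer: M M M H H M M H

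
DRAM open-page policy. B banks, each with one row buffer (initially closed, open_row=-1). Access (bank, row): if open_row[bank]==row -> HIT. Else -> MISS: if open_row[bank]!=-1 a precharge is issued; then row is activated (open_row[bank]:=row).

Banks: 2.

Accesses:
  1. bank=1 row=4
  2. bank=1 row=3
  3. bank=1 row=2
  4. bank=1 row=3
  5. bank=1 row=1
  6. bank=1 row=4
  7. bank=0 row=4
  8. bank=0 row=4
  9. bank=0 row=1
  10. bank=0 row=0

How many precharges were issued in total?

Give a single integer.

Acc 1: bank1 row4 -> MISS (open row4); precharges=0
Acc 2: bank1 row3 -> MISS (open row3); precharges=1
Acc 3: bank1 row2 -> MISS (open row2); precharges=2
Acc 4: bank1 row3 -> MISS (open row3); precharges=3
Acc 5: bank1 row1 -> MISS (open row1); precharges=4
Acc 6: bank1 row4 -> MISS (open row4); precharges=5
Acc 7: bank0 row4 -> MISS (open row4); precharges=5
Acc 8: bank0 row4 -> HIT
Acc 9: bank0 row1 -> MISS (open row1); precharges=6
Acc 10: bank0 row0 -> MISS (open row0); precharges=7

Answer: 7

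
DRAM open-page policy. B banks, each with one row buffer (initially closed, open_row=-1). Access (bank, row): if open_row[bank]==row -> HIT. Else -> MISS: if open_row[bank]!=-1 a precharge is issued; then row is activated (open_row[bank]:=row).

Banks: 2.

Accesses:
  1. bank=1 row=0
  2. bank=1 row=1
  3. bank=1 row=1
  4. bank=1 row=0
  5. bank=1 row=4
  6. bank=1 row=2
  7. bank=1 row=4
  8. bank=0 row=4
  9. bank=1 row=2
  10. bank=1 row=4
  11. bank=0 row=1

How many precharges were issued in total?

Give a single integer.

Acc 1: bank1 row0 -> MISS (open row0); precharges=0
Acc 2: bank1 row1 -> MISS (open row1); precharges=1
Acc 3: bank1 row1 -> HIT
Acc 4: bank1 row0 -> MISS (open row0); precharges=2
Acc 5: bank1 row4 -> MISS (open row4); precharges=3
Acc 6: bank1 row2 -> MISS (open row2); precharges=4
Acc 7: bank1 row4 -> MISS (open row4); precharges=5
Acc 8: bank0 row4 -> MISS (open row4); precharges=5
Acc 9: bank1 row2 -> MISS (open row2); precharges=6
Acc 10: bank1 row4 -> MISS (open row4); precharges=7
Acc 11: bank0 row1 -> MISS (open row1); precharges=8

Answer: 8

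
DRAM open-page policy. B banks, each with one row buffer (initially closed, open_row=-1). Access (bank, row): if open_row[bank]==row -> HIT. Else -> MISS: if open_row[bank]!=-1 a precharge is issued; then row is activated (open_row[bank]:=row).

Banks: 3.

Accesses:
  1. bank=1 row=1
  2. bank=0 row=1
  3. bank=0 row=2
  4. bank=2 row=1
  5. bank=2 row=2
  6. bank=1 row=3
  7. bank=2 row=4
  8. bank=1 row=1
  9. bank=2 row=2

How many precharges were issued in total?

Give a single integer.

Acc 1: bank1 row1 -> MISS (open row1); precharges=0
Acc 2: bank0 row1 -> MISS (open row1); precharges=0
Acc 3: bank0 row2 -> MISS (open row2); precharges=1
Acc 4: bank2 row1 -> MISS (open row1); precharges=1
Acc 5: bank2 row2 -> MISS (open row2); precharges=2
Acc 6: bank1 row3 -> MISS (open row3); precharges=3
Acc 7: bank2 row4 -> MISS (open row4); precharges=4
Acc 8: bank1 row1 -> MISS (open row1); precharges=5
Acc 9: bank2 row2 -> MISS (open row2); precharges=6

Answer: 6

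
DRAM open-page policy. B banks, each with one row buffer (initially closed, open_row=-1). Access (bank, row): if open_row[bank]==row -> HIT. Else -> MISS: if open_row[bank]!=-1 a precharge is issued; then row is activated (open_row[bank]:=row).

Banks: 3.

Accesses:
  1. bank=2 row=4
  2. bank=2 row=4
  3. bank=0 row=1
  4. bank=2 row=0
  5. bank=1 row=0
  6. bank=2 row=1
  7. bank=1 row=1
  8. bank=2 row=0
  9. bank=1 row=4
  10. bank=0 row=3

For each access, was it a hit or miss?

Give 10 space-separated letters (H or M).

Acc 1: bank2 row4 -> MISS (open row4); precharges=0
Acc 2: bank2 row4 -> HIT
Acc 3: bank0 row1 -> MISS (open row1); precharges=0
Acc 4: bank2 row0 -> MISS (open row0); precharges=1
Acc 5: bank1 row0 -> MISS (open row0); precharges=1
Acc 6: bank2 row1 -> MISS (open row1); precharges=2
Acc 7: bank1 row1 -> MISS (open row1); precharges=3
Acc 8: bank2 row0 -> MISS (open row0); precharges=4
Acc 9: bank1 row4 -> MISS (open row4); precharges=5
Acc 10: bank0 row3 -> MISS (open row3); precharges=6

Answer: M H M M M M M M M M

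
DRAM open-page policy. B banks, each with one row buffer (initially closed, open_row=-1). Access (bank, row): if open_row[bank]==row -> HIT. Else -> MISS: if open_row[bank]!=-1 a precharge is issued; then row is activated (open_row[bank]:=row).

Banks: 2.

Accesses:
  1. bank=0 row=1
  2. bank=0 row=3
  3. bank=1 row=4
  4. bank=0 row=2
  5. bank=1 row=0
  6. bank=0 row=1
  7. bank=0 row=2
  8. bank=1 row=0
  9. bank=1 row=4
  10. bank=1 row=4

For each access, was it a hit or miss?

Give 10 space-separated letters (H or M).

Answer: M M M M M M M H M H

Derivation:
Acc 1: bank0 row1 -> MISS (open row1); precharges=0
Acc 2: bank0 row3 -> MISS (open row3); precharges=1
Acc 3: bank1 row4 -> MISS (open row4); precharges=1
Acc 4: bank0 row2 -> MISS (open row2); precharges=2
Acc 5: bank1 row0 -> MISS (open row0); precharges=3
Acc 6: bank0 row1 -> MISS (open row1); precharges=4
Acc 7: bank0 row2 -> MISS (open row2); precharges=5
Acc 8: bank1 row0 -> HIT
Acc 9: bank1 row4 -> MISS (open row4); precharges=6
Acc 10: bank1 row4 -> HIT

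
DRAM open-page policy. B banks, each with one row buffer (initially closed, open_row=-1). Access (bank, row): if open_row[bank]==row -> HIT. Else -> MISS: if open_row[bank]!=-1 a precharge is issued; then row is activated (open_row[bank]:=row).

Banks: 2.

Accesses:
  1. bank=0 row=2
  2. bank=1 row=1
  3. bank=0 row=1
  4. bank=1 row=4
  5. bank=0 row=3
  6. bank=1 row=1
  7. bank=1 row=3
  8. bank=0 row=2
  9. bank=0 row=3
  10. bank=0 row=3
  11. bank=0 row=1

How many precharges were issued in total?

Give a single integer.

Acc 1: bank0 row2 -> MISS (open row2); precharges=0
Acc 2: bank1 row1 -> MISS (open row1); precharges=0
Acc 3: bank0 row1 -> MISS (open row1); precharges=1
Acc 4: bank1 row4 -> MISS (open row4); precharges=2
Acc 5: bank0 row3 -> MISS (open row3); precharges=3
Acc 6: bank1 row1 -> MISS (open row1); precharges=4
Acc 7: bank1 row3 -> MISS (open row3); precharges=5
Acc 8: bank0 row2 -> MISS (open row2); precharges=6
Acc 9: bank0 row3 -> MISS (open row3); precharges=7
Acc 10: bank0 row3 -> HIT
Acc 11: bank0 row1 -> MISS (open row1); precharges=8

Answer: 8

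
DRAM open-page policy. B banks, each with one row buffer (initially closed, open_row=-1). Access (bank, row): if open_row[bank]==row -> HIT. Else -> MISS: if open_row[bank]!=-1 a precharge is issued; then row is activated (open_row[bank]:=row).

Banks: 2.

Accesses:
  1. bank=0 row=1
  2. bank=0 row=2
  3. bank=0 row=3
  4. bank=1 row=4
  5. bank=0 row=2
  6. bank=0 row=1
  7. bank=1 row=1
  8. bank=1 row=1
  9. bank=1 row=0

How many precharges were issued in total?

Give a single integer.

Answer: 6

Derivation:
Acc 1: bank0 row1 -> MISS (open row1); precharges=0
Acc 2: bank0 row2 -> MISS (open row2); precharges=1
Acc 3: bank0 row3 -> MISS (open row3); precharges=2
Acc 4: bank1 row4 -> MISS (open row4); precharges=2
Acc 5: bank0 row2 -> MISS (open row2); precharges=3
Acc 6: bank0 row1 -> MISS (open row1); precharges=4
Acc 7: bank1 row1 -> MISS (open row1); precharges=5
Acc 8: bank1 row1 -> HIT
Acc 9: bank1 row0 -> MISS (open row0); precharges=6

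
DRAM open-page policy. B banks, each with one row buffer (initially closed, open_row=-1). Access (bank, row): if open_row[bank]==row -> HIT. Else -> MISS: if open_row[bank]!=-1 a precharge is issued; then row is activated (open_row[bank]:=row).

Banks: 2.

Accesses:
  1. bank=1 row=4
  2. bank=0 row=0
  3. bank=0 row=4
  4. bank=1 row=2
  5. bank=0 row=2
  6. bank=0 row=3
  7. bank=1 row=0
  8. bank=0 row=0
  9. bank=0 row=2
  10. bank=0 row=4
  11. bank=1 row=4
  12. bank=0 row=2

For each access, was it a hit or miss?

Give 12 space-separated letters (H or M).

Acc 1: bank1 row4 -> MISS (open row4); precharges=0
Acc 2: bank0 row0 -> MISS (open row0); precharges=0
Acc 3: bank0 row4 -> MISS (open row4); precharges=1
Acc 4: bank1 row2 -> MISS (open row2); precharges=2
Acc 5: bank0 row2 -> MISS (open row2); precharges=3
Acc 6: bank0 row3 -> MISS (open row3); precharges=4
Acc 7: bank1 row0 -> MISS (open row0); precharges=5
Acc 8: bank0 row0 -> MISS (open row0); precharges=6
Acc 9: bank0 row2 -> MISS (open row2); precharges=7
Acc 10: bank0 row4 -> MISS (open row4); precharges=8
Acc 11: bank1 row4 -> MISS (open row4); precharges=9
Acc 12: bank0 row2 -> MISS (open row2); precharges=10

Answer: M M M M M M M M M M M M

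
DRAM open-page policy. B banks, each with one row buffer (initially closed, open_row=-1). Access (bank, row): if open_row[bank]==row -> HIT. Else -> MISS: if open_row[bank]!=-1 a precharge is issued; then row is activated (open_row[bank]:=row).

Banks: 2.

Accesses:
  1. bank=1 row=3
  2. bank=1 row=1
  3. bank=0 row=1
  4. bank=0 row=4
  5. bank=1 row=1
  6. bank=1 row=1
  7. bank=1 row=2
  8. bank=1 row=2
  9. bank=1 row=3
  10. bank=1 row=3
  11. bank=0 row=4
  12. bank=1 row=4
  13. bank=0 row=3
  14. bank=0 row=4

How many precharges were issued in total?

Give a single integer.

Acc 1: bank1 row3 -> MISS (open row3); precharges=0
Acc 2: bank1 row1 -> MISS (open row1); precharges=1
Acc 3: bank0 row1 -> MISS (open row1); precharges=1
Acc 4: bank0 row4 -> MISS (open row4); precharges=2
Acc 5: bank1 row1 -> HIT
Acc 6: bank1 row1 -> HIT
Acc 7: bank1 row2 -> MISS (open row2); precharges=3
Acc 8: bank1 row2 -> HIT
Acc 9: bank1 row3 -> MISS (open row3); precharges=4
Acc 10: bank1 row3 -> HIT
Acc 11: bank0 row4 -> HIT
Acc 12: bank1 row4 -> MISS (open row4); precharges=5
Acc 13: bank0 row3 -> MISS (open row3); precharges=6
Acc 14: bank0 row4 -> MISS (open row4); precharges=7

Answer: 7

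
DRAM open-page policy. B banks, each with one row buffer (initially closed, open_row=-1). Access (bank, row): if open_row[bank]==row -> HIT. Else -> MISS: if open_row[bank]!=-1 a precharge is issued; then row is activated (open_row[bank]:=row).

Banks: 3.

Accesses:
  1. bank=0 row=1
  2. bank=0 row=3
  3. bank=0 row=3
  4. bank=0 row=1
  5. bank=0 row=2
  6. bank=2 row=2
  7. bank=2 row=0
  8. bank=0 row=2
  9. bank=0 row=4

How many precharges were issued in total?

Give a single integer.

Answer: 5

Derivation:
Acc 1: bank0 row1 -> MISS (open row1); precharges=0
Acc 2: bank0 row3 -> MISS (open row3); precharges=1
Acc 3: bank0 row3 -> HIT
Acc 4: bank0 row1 -> MISS (open row1); precharges=2
Acc 5: bank0 row2 -> MISS (open row2); precharges=3
Acc 6: bank2 row2 -> MISS (open row2); precharges=3
Acc 7: bank2 row0 -> MISS (open row0); precharges=4
Acc 8: bank0 row2 -> HIT
Acc 9: bank0 row4 -> MISS (open row4); precharges=5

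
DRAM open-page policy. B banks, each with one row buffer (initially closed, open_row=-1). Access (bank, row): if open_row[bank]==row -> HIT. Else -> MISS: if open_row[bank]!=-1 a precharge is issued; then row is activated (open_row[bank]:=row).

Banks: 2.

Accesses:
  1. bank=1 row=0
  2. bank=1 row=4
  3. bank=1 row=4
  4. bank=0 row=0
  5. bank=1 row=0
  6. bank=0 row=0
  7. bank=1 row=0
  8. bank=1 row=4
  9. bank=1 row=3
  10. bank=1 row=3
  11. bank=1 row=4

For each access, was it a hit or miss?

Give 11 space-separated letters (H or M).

Answer: M M H M M H H M M H M

Derivation:
Acc 1: bank1 row0 -> MISS (open row0); precharges=0
Acc 2: bank1 row4 -> MISS (open row4); precharges=1
Acc 3: bank1 row4 -> HIT
Acc 4: bank0 row0 -> MISS (open row0); precharges=1
Acc 5: bank1 row0 -> MISS (open row0); precharges=2
Acc 6: bank0 row0 -> HIT
Acc 7: bank1 row0 -> HIT
Acc 8: bank1 row4 -> MISS (open row4); precharges=3
Acc 9: bank1 row3 -> MISS (open row3); precharges=4
Acc 10: bank1 row3 -> HIT
Acc 11: bank1 row4 -> MISS (open row4); precharges=5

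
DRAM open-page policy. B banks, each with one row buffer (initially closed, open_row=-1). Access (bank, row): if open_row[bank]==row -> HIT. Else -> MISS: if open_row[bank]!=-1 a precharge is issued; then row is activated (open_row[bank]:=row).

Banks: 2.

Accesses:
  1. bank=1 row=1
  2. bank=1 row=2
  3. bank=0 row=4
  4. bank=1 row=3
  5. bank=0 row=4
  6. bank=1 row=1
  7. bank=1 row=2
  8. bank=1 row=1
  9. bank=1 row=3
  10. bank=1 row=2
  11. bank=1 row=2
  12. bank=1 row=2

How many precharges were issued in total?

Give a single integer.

Acc 1: bank1 row1 -> MISS (open row1); precharges=0
Acc 2: bank1 row2 -> MISS (open row2); precharges=1
Acc 3: bank0 row4 -> MISS (open row4); precharges=1
Acc 4: bank1 row3 -> MISS (open row3); precharges=2
Acc 5: bank0 row4 -> HIT
Acc 6: bank1 row1 -> MISS (open row1); precharges=3
Acc 7: bank1 row2 -> MISS (open row2); precharges=4
Acc 8: bank1 row1 -> MISS (open row1); precharges=5
Acc 9: bank1 row3 -> MISS (open row3); precharges=6
Acc 10: bank1 row2 -> MISS (open row2); precharges=7
Acc 11: bank1 row2 -> HIT
Acc 12: bank1 row2 -> HIT

Answer: 7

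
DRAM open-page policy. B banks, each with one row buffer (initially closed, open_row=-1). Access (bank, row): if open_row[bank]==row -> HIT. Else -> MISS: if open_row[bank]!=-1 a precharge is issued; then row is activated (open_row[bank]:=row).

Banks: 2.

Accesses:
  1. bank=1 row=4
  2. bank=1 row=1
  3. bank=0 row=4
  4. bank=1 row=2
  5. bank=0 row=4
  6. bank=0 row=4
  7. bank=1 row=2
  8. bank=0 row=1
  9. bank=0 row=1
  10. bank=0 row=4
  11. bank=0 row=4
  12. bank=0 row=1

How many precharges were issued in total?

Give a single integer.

Answer: 5

Derivation:
Acc 1: bank1 row4 -> MISS (open row4); precharges=0
Acc 2: bank1 row1 -> MISS (open row1); precharges=1
Acc 3: bank0 row4 -> MISS (open row4); precharges=1
Acc 4: bank1 row2 -> MISS (open row2); precharges=2
Acc 5: bank0 row4 -> HIT
Acc 6: bank0 row4 -> HIT
Acc 7: bank1 row2 -> HIT
Acc 8: bank0 row1 -> MISS (open row1); precharges=3
Acc 9: bank0 row1 -> HIT
Acc 10: bank0 row4 -> MISS (open row4); precharges=4
Acc 11: bank0 row4 -> HIT
Acc 12: bank0 row1 -> MISS (open row1); precharges=5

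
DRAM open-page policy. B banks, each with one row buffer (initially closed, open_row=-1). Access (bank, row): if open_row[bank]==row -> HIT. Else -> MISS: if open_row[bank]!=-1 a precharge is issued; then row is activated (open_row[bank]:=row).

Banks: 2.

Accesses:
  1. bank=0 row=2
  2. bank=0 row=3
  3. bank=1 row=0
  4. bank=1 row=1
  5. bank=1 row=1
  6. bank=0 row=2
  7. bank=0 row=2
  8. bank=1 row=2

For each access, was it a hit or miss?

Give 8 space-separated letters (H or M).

Acc 1: bank0 row2 -> MISS (open row2); precharges=0
Acc 2: bank0 row3 -> MISS (open row3); precharges=1
Acc 3: bank1 row0 -> MISS (open row0); precharges=1
Acc 4: bank1 row1 -> MISS (open row1); precharges=2
Acc 5: bank1 row1 -> HIT
Acc 6: bank0 row2 -> MISS (open row2); precharges=3
Acc 7: bank0 row2 -> HIT
Acc 8: bank1 row2 -> MISS (open row2); precharges=4

Answer: M M M M H M H M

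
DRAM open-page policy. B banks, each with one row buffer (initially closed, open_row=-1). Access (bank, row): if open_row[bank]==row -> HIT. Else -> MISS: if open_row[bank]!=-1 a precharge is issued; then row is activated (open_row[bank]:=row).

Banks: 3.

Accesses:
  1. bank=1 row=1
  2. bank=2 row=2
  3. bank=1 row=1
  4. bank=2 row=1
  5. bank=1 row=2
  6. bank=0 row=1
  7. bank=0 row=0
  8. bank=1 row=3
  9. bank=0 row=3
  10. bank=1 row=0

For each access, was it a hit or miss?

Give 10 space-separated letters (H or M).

Answer: M M H M M M M M M M

Derivation:
Acc 1: bank1 row1 -> MISS (open row1); precharges=0
Acc 2: bank2 row2 -> MISS (open row2); precharges=0
Acc 3: bank1 row1 -> HIT
Acc 4: bank2 row1 -> MISS (open row1); precharges=1
Acc 5: bank1 row2 -> MISS (open row2); precharges=2
Acc 6: bank0 row1 -> MISS (open row1); precharges=2
Acc 7: bank0 row0 -> MISS (open row0); precharges=3
Acc 8: bank1 row3 -> MISS (open row3); precharges=4
Acc 9: bank0 row3 -> MISS (open row3); precharges=5
Acc 10: bank1 row0 -> MISS (open row0); precharges=6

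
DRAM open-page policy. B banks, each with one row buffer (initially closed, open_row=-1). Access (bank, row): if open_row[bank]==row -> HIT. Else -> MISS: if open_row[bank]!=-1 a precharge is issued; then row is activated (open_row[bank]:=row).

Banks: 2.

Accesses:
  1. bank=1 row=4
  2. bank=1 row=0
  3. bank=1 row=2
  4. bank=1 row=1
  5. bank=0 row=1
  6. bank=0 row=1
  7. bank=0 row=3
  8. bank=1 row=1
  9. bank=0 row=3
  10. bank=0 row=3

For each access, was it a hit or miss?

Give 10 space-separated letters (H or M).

Acc 1: bank1 row4 -> MISS (open row4); precharges=0
Acc 2: bank1 row0 -> MISS (open row0); precharges=1
Acc 3: bank1 row2 -> MISS (open row2); precharges=2
Acc 4: bank1 row1 -> MISS (open row1); precharges=3
Acc 5: bank0 row1 -> MISS (open row1); precharges=3
Acc 6: bank0 row1 -> HIT
Acc 7: bank0 row3 -> MISS (open row3); precharges=4
Acc 8: bank1 row1 -> HIT
Acc 9: bank0 row3 -> HIT
Acc 10: bank0 row3 -> HIT

Answer: M M M M M H M H H H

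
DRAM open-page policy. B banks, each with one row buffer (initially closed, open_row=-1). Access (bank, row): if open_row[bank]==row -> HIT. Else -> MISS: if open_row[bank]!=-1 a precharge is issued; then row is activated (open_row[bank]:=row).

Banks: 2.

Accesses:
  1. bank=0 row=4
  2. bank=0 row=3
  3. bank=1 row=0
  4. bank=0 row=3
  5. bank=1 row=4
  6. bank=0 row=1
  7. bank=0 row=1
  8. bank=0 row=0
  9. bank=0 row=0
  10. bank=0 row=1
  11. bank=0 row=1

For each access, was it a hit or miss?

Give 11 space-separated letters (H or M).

Answer: M M M H M M H M H M H

Derivation:
Acc 1: bank0 row4 -> MISS (open row4); precharges=0
Acc 2: bank0 row3 -> MISS (open row3); precharges=1
Acc 3: bank1 row0 -> MISS (open row0); precharges=1
Acc 4: bank0 row3 -> HIT
Acc 5: bank1 row4 -> MISS (open row4); precharges=2
Acc 6: bank0 row1 -> MISS (open row1); precharges=3
Acc 7: bank0 row1 -> HIT
Acc 8: bank0 row0 -> MISS (open row0); precharges=4
Acc 9: bank0 row0 -> HIT
Acc 10: bank0 row1 -> MISS (open row1); precharges=5
Acc 11: bank0 row1 -> HIT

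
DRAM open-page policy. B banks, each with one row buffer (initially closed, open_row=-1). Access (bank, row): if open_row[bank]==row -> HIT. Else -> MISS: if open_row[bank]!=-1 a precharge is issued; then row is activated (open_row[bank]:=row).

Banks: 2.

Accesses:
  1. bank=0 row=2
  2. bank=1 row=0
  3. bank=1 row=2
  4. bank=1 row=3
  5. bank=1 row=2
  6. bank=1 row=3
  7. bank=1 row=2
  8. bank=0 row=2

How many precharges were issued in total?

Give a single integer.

Answer: 5

Derivation:
Acc 1: bank0 row2 -> MISS (open row2); precharges=0
Acc 2: bank1 row0 -> MISS (open row0); precharges=0
Acc 3: bank1 row2 -> MISS (open row2); precharges=1
Acc 4: bank1 row3 -> MISS (open row3); precharges=2
Acc 5: bank1 row2 -> MISS (open row2); precharges=3
Acc 6: bank1 row3 -> MISS (open row3); precharges=4
Acc 7: bank1 row2 -> MISS (open row2); precharges=5
Acc 8: bank0 row2 -> HIT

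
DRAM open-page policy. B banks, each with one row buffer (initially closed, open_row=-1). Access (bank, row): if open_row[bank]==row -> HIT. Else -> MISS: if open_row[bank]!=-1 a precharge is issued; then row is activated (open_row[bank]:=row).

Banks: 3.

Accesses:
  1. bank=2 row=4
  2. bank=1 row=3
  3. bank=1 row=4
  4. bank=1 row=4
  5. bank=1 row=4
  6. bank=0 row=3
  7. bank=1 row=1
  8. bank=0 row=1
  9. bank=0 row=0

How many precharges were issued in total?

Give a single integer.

Answer: 4

Derivation:
Acc 1: bank2 row4 -> MISS (open row4); precharges=0
Acc 2: bank1 row3 -> MISS (open row3); precharges=0
Acc 3: bank1 row4 -> MISS (open row4); precharges=1
Acc 4: bank1 row4 -> HIT
Acc 5: bank1 row4 -> HIT
Acc 6: bank0 row3 -> MISS (open row3); precharges=1
Acc 7: bank1 row1 -> MISS (open row1); precharges=2
Acc 8: bank0 row1 -> MISS (open row1); precharges=3
Acc 9: bank0 row0 -> MISS (open row0); precharges=4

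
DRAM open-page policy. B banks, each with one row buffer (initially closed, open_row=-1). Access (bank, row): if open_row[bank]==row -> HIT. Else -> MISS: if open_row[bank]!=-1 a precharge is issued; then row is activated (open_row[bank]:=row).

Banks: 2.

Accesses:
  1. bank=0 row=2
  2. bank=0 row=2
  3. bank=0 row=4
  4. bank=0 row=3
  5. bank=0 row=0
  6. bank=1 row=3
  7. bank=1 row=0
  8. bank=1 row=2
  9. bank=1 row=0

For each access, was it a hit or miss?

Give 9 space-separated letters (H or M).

Answer: M H M M M M M M M

Derivation:
Acc 1: bank0 row2 -> MISS (open row2); precharges=0
Acc 2: bank0 row2 -> HIT
Acc 3: bank0 row4 -> MISS (open row4); precharges=1
Acc 4: bank0 row3 -> MISS (open row3); precharges=2
Acc 5: bank0 row0 -> MISS (open row0); precharges=3
Acc 6: bank1 row3 -> MISS (open row3); precharges=3
Acc 7: bank1 row0 -> MISS (open row0); precharges=4
Acc 8: bank1 row2 -> MISS (open row2); precharges=5
Acc 9: bank1 row0 -> MISS (open row0); precharges=6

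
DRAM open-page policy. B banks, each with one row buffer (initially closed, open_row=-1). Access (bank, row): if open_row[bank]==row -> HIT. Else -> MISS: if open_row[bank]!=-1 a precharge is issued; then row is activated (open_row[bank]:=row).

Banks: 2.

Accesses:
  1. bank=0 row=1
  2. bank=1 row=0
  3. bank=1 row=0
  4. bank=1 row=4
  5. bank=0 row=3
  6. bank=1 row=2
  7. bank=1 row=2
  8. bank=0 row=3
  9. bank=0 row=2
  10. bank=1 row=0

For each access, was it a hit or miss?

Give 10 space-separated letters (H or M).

Answer: M M H M M M H H M M

Derivation:
Acc 1: bank0 row1 -> MISS (open row1); precharges=0
Acc 2: bank1 row0 -> MISS (open row0); precharges=0
Acc 3: bank1 row0 -> HIT
Acc 4: bank1 row4 -> MISS (open row4); precharges=1
Acc 5: bank0 row3 -> MISS (open row3); precharges=2
Acc 6: bank1 row2 -> MISS (open row2); precharges=3
Acc 7: bank1 row2 -> HIT
Acc 8: bank0 row3 -> HIT
Acc 9: bank0 row2 -> MISS (open row2); precharges=4
Acc 10: bank1 row0 -> MISS (open row0); precharges=5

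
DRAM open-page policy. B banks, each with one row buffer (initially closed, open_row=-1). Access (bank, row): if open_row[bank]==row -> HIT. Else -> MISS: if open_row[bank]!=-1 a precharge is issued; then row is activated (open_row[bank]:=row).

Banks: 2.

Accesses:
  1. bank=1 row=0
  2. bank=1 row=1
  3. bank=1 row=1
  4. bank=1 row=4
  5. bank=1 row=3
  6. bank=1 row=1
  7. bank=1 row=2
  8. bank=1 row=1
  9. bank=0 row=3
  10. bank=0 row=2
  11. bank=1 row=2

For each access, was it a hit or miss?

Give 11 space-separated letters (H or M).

Acc 1: bank1 row0 -> MISS (open row0); precharges=0
Acc 2: bank1 row1 -> MISS (open row1); precharges=1
Acc 3: bank1 row1 -> HIT
Acc 4: bank1 row4 -> MISS (open row4); precharges=2
Acc 5: bank1 row3 -> MISS (open row3); precharges=3
Acc 6: bank1 row1 -> MISS (open row1); precharges=4
Acc 7: bank1 row2 -> MISS (open row2); precharges=5
Acc 8: bank1 row1 -> MISS (open row1); precharges=6
Acc 9: bank0 row3 -> MISS (open row3); precharges=6
Acc 10: bank0 row2 -> MISS (open row2); precharges=7
Acc 11: bank1 row2 -> MISS (open row2); precharges=8

Answer: M M H M M M M M M M M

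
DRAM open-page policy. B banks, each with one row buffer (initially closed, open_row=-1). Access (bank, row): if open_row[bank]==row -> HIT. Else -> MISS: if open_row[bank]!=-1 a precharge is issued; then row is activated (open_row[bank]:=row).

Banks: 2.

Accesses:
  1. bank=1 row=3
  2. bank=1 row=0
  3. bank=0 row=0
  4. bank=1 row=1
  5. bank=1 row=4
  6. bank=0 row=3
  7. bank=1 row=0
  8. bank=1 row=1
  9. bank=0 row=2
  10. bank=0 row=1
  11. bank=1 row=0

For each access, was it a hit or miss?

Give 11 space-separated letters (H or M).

Acc 1: bank1 row3 -> MISS (open row3); precharges=0
Acc 2: bank1 row0 -> MISS (open row0); precharges=1
Acc 3: bank0 row0 -> MISS (open row0); precharges=1
Acc 4: bank1 row1 -> MISS (open row1); precharges=2
Acc 5: bank1 row4 -> MISS (open row4); precharges=3
Acc 6: bank0 row3 -> MISS (open row3); precharges=4
Acc 7: bank1 row0 -> MISS (open row0); precharges=5
Acc 8: bank1 row1 -> MISS (open row1); precharges=6
Acc 9: bank0 row2 -> MISS (open row2); precharges=7
Acc 10: bank0 row1 -> MISS (open row1); precharges=8
Acc 11: bank1 row0 -> MISS (open row0); precharges=9

Answer: M M M M M M M M M M M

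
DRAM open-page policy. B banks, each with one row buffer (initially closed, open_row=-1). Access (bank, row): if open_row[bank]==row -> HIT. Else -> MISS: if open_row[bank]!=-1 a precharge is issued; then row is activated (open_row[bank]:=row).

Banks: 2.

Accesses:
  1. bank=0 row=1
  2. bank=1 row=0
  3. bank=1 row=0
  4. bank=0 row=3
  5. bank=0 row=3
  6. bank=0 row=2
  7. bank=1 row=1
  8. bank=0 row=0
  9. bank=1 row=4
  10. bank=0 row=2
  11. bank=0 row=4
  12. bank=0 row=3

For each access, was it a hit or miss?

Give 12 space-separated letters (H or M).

Answer: M M H M H M M M M M M M

Derivation:
Acc 1: bank0 row1 -> MISS (open row1); precharges=0
Acc 2: bank1 row0 -> MISS (open row0); precharges=0
Acc 3: bank1 row0 -> HIT
Acc 4: bank0 row3 -> MISS (open row3); precharges=1
Acc 5: bank0 row3 -> HIT
Acc 6: bank0 row2 -> MISS (open row2); precharges=2
Acc 7: bank1 row1 -> MISS (open row1); precharges=3
Acc 8: bank0 row0 -> MISS (open row0); precharges=4
Acc 9: bank1 row4 -> MISS (open row4); precharges=5
Acc 10: bank0 row2 -> MISS (open row2); precharges=6
Acc 11: bank0 row4 -> MISS (open row4); precharges=7
Acc 12: bank0 row3 -> MISS (open row3); precharges=8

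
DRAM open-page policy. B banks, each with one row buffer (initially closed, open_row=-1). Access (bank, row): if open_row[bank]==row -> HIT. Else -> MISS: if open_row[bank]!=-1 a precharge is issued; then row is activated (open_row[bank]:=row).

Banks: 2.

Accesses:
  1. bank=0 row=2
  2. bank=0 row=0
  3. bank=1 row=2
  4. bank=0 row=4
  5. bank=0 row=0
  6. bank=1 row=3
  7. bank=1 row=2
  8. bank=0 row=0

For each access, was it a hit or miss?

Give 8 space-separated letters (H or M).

Answer: M M M M M M M H

Derivation:
Acc 1: bank0 row2 -> MISS (open row2); precharges=0
Acc 2: bank0 row0 -> MISS (open row0); precharges=1
Acc 3: bank1 row2 -> MISS (open row2); precharges=1
Acc 4: bank0 row4 -> MISS (open row4); precharges=2
Acc 5: bank0 row0 -> MISS (open row0); precharges=3
Acc 6: bank1 row3 -> MISS (open row3); precharges=4
Acc 7: bank1 row2 -> MISS (open row2); precharges=5
Acc 8: bank0 row0 -> HIT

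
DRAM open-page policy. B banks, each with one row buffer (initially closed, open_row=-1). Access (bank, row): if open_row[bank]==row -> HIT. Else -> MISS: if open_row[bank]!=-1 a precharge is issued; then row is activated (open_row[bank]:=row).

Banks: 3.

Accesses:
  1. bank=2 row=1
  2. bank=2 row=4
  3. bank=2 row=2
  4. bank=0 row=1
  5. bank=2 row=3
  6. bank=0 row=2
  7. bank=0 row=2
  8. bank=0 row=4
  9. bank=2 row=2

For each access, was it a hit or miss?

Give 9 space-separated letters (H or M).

Acc 1: bank2 row1 -> MISS (open row1); precharges=0
Acc 2: bank2 row4 -> MISS (open row4); precharges=1
Acc 3: bank2 row2 -> MISS (open row2); precharges=2
Acc 4: bank0 row1 -> MISS (open row1); precharges=2
Acc 5: bank2 row3 -> MISS (open row3); precharges=3
Acc 6: bank0 row2 -> MISS (open row2); precharges=4
Acc 7: bank0 row2 -> HIT
Acc 8: bank0 row4 -> MISS (open row4); precharges=5
Acc 9: bank2 row2 -> MISS (open row2); precharges=6

Answer: M M M M M M H M M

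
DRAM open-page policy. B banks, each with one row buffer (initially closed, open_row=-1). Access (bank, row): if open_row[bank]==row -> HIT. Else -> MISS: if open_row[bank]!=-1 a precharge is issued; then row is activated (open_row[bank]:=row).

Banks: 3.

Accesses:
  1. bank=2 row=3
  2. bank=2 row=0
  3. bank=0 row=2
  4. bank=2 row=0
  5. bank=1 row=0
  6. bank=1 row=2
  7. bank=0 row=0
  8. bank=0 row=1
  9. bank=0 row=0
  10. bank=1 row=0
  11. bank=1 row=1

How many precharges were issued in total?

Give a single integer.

Acc 1: bank2 row3 -> MISS (open row3); precharges=0
Acc 2: bank2 row0 -> MISS (open row0); precharges=1
Acc 3: bank0 row2 -> MISS (open row2); precharges=1
Acc 4: bank2 row0 -> HIT
Acc 5: bank1 row0 -> MISS (open row0); precharges=1
Acc 6: bank1 row2 -> MISS (open row2); precharges=2
Acc 7: bank0 row0 -> MISS (open row0); precharges=3
Acc 8: bank0 row1 -> MISS (open row1); precharges=4
Acc 9: bank0 row0 -> MISS (open row0); precharges=5
Acc 10: bank1 row0 -> MISS (open row0); precharges=6
Acc 11: bank1 row1 -> MISS (open row1); precharges=7

Answer: 7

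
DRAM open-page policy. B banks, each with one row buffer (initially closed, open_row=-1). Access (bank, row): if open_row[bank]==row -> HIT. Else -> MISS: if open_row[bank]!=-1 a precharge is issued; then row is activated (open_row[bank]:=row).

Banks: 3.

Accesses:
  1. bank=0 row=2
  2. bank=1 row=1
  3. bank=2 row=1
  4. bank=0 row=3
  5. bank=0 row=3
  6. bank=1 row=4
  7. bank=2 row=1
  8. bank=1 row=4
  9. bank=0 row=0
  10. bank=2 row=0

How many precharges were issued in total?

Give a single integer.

Acc 1: bank0 row2 -> MISS (open row2); precharges=0
Acc 2: bank1 row1 -> MISS (open row1); precharges=0
Acc 3: bank2 row1 -> MISS (open row1); precharges=0
Acc 4: bank0 row3 -> MISS (open row3); precharges=1
Acc 5: bank0 row3 -> HIT
Acc 6: bank1 row4 -> MISS (open row4); precharges=2
Acc 7: bank2 row1 -> HIT
Acc 8: bank1 row4 -> HIT
Acc 9: bank0 row0 -> MISS (open row0); precharges=3
Acc 10: bank2 row0 -> MISS (open row0); precharges=4

Answer: 4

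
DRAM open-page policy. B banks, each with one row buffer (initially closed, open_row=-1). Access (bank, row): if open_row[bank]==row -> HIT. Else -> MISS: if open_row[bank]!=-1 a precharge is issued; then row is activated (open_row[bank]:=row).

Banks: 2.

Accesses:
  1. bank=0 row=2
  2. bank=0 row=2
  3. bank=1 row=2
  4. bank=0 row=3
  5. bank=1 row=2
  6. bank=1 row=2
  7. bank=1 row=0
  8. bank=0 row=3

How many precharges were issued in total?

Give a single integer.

Acc 1: bank0 row2 -> MISS (open row2); precharges=0
Acc 2: bank0 row2 -> HIT
Acc 3: bank1 row2 -> MISS (open row2); precharges=0
Acc 4: bank0 row3 -> MISS (open row3); precharges=1
Acc 5: bank1 row2 -> HIT
Acc 6: bank1 row2 -> HIT
Acc 7: bank1 row0 -> MISS (open row0); precharges=2
Acc 8: bank0 row3 -> HIT

Answer: 2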